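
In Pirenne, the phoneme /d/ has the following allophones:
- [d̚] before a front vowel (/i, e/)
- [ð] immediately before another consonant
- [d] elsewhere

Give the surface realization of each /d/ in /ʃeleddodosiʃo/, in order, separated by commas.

Occurrence 1 (position 5): immediately before another consonant → [ð].
Occurrence 2 (position 6): no conditioning environment matches → elsewhere allophone [d].
Occurrence 3 (position 8): no conditioning environment matches → elsewhere allophone [d].

[ð], [d], [d]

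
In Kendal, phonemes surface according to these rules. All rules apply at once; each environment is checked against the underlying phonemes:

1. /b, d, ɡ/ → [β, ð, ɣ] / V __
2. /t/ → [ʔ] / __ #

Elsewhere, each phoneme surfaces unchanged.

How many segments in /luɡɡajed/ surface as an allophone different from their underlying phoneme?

Segments that undergo a rule: /ɡ/ → [ɣ] (rule 1); /d/ → [ð] (rule 1).
All other segments surface unchanged.

2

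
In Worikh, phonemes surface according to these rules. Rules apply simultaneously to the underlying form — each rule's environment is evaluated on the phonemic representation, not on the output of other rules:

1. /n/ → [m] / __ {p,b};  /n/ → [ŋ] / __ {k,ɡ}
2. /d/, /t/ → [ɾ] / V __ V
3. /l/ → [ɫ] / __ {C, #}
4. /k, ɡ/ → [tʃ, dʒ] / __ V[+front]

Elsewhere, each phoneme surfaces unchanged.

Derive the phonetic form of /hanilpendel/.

/n/ — between /a/ and /i/; rule 1 does not apply here → [n].
Rule 3 applies to /l/ (between /i/ and /p/: word-finally or immediately before a consonant) → [ɫ].
/n/ (between /e/ and /d/) is in the target of rule 1 but the environment (before a labial or velar stop) is not met → [n].
/d/ (between /n/ and /e/) is in the target of rule 2 but the environment (between two vowels) is not met → [d].
Rule 3 applies to /l/ (word-final: word-finally or immediately before a consonant) → [ɫ].

[haniɫpendeɫ]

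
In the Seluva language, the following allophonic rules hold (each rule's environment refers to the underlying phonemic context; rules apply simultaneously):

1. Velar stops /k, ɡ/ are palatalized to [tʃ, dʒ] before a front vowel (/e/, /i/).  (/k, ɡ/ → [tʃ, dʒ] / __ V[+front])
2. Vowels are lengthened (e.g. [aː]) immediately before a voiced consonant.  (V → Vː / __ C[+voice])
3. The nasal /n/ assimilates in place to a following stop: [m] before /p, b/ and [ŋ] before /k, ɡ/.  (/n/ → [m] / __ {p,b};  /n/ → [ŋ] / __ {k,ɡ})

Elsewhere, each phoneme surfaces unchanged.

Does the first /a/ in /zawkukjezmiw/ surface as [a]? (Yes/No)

/a/ (between /z/ and /w/) occurs before a voiced consonant → [aː] by rule 2.
The actual realization is [aː], not [a].

No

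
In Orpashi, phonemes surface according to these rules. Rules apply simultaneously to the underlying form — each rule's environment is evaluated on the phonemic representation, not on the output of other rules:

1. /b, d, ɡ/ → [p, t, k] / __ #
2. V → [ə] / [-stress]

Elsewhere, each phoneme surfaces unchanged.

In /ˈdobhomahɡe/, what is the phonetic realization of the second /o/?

Rule 2 applies to /o/ (between /h/ and /m/: in an unstressed syllable) → [ə].

[ə]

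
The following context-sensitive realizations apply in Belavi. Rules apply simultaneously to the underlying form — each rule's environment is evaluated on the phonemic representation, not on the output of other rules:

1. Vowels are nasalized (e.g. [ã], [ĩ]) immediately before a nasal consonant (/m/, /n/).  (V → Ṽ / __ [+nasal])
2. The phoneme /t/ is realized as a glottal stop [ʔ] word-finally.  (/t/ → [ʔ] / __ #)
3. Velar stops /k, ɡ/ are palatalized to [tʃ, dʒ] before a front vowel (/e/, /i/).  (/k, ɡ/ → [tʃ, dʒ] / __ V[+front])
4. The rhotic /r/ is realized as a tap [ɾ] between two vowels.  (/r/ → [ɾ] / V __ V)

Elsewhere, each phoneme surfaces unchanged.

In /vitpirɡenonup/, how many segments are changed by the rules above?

3

Segments that undergo a rule: /ɡ/ → [dʒ] (rule 3); /e/ → [ẽ] (rule 1); /o/ → [õ] (rule 1).
All other segments surface unchanged.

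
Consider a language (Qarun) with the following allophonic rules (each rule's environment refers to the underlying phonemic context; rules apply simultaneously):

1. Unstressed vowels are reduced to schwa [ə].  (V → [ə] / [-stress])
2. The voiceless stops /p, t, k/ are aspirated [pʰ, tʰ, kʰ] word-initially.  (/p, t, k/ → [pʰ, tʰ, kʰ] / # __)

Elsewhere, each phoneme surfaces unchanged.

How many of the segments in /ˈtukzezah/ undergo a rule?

3

Segments that undergo a rule: /t/ → [tʰ] (rule 2); /e/ → [ə] (rule 1); /a/ → [ə] (rule 1).
All other segments surface unchanged.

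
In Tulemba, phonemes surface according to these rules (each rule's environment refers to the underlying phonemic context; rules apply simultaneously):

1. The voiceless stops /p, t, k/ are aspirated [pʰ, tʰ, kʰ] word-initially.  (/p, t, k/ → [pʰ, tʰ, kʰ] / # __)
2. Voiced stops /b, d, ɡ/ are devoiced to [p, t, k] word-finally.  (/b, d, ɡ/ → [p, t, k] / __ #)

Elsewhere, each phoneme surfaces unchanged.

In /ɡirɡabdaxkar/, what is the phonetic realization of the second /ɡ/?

/ɡ/ — between /r/ and /a/; rule 2 does not apply here → [ɡ].

[ɡ]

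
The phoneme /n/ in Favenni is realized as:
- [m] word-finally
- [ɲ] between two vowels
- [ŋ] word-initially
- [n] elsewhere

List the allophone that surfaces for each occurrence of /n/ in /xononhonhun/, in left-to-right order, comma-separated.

[ɲ], [n], [n], [m]

Occurrence 1 (position 3): between two vowels → [ɲ].
Occurrence 2 (position 5): no conditioning environment matches → elsewhere allophone [n].
Occurrence 3 (position 8): no conditioning environment matches → elsewhere allophone [n].
Occurrence 4 (position 11): word-finally → [m].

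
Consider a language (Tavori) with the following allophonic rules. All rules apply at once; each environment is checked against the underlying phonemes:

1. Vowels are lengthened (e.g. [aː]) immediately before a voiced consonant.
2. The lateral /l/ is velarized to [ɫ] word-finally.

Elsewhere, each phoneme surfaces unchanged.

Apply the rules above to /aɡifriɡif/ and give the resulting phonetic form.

[aːɡifriːɡif]

Rule 1 applies to /a/ (word-initial: before a voiced consonant) → [aː].
/i/ — between /ɡ/ and /f/; rule 1 does not apply here → [i].
/i/ (between /r/ and /ɡ/) occurs before a voiced consonant → [iː] by rule 1.
/i/ (between /ɡ/ and /f/) is in the target of rule 1 but the environment (before a voiced consonant) is not met → [i].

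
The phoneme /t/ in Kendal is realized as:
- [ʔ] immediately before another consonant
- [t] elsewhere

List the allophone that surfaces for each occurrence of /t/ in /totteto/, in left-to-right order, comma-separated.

[t], [ʔ], [t], [t]

Occurrence 1 (position 1): no conditioning environment matches → elsewhere allophone [t].
Occurrence 2 (position 3): immediately before another consonant → [ʔ].
Occurrence 3 (position 4): no conditioning environment matches → elsewhere allophone [t].
Occurrence 4 (position 6): no conditioning environment matches → elsewhere allophone [t].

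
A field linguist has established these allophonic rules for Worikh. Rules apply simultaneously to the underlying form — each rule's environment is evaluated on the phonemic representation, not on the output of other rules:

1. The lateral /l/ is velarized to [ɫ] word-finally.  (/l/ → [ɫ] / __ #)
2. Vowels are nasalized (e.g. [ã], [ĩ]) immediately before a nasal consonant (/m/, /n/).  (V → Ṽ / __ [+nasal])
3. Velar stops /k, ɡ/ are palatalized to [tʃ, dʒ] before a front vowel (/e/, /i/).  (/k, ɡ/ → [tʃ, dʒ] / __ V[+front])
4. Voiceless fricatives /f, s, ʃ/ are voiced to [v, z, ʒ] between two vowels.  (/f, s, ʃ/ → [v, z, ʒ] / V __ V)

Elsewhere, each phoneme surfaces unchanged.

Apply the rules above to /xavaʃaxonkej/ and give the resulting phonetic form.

/a/ (between /x/ and /v/) fails the environment for rule 2, so it stays [a].
/a/ (between /v/ and /ʃ/) fails the environment for rule 2, so it stays [a].
Rule 4 applies to /ʃ/ (between /a/ and /a/: between two vowels) → [ʒ].
/a/ (between /ʃ/ and /x/) is in the target of rule 2 but the environment (before a nasal consonant) is not met → [a].
/o/ (between /x/ and /n/) occurs before a nasal consonant → [õ] by rule 2.
Rule 3 applies to /k/ (between /n/ and /e/: before a front vowel) → [tʃ].
/e/ — between /k/ and /j/; rule 2 does not apply here → [e].

[xavaʒaxõntʃej]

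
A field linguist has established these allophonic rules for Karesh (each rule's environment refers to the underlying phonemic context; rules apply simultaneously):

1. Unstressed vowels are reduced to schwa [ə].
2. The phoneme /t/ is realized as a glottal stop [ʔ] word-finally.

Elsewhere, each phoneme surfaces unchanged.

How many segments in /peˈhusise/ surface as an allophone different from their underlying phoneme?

Segments that undergo a rule: /e/ → [ə] (rule 1); /i/ → [ə] (rule 1); /e/ → [ə] (rule 1).
All other segments surface unchanged.

3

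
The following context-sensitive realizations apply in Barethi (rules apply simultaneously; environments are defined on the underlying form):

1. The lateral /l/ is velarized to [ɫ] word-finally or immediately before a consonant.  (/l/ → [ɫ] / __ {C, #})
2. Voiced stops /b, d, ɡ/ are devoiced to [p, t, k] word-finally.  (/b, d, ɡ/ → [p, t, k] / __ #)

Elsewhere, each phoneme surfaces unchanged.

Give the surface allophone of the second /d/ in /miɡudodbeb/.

/d/ (between /o/ and /b/) fails the environment for rule 2, so it stays [d].

[d]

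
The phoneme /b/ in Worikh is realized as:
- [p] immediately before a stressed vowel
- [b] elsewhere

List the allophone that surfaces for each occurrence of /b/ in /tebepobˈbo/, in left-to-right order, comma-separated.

[b], [b], [p]

Occurrence 1 (position 3): no conditioning environment matches → elsewhere allophone [b].
Occurrence 2 (position 7): no conditioning environment matches → elsewhere allophone [b].
Occurrence 3 (position 8): immediately before a stressed vowel → [p].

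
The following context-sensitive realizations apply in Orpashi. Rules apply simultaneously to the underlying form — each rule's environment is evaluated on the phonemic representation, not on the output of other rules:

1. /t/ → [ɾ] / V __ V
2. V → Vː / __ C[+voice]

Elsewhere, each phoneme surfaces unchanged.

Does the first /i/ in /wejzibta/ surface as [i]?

/i/ — between /z/ and /b/, before a voiced consonant — surfaces as [iː] (rule 2).
The actual realization is [iː], not [i].

No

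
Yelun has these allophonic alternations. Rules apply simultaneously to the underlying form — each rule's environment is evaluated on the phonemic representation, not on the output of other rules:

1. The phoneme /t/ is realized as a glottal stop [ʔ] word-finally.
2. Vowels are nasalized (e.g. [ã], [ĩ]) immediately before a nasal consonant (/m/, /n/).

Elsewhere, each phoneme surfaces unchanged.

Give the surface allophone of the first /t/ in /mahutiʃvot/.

[t]

/t/ (between /u/ and /i/) is in the target of rule 1 but the environment (word-finally) is not met → [t].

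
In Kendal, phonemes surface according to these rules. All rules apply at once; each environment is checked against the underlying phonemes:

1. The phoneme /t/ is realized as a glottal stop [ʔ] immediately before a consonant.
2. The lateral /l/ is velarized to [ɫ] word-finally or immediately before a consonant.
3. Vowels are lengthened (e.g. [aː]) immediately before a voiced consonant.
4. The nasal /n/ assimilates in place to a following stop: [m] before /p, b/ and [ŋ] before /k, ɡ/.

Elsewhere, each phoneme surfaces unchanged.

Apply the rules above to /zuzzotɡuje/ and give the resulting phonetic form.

[zuːzzoʔɡuːje]

/z/ — not in any rule's target class → [z].
/u/ meets the environment for rule 3 (before a voiced consonant) → [uː].
/z/ — not in any rule's target class → [z].
/z/ stays [z].
/o/ (between /z/ and /t/) is in the target of rule 3 but the environment (before a voiced consonant) is not met → [o].
/t/ — between /o/ and /ɡ/, immediately before a consonant — surfaces as [ʔ] (rule 1).
/ɡ/ (between /t/ and /u/): no rule targets it → [ɡ].
/u/ — between /ɡ/ and /j/, before a voiced consonant — surfaces as [uː] (rule 3).
/j/ (between /u/ and /e/): no rule targets it → [j].
/e/ (word-final) fails the environment for rule 3, so it stays [e].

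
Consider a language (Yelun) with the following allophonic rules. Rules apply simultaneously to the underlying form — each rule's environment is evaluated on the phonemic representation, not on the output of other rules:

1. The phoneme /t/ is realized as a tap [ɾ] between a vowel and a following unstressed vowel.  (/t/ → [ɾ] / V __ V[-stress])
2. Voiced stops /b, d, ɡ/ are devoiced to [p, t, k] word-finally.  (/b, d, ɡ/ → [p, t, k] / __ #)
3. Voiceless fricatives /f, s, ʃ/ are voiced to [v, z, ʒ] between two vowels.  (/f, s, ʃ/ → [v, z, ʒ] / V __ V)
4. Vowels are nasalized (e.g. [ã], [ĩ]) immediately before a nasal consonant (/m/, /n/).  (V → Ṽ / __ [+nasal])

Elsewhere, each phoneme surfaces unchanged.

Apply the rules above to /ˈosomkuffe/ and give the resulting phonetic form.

/o/ (word-initial) is in the target of rule 4 but the environment (before a nasal consonant) is not met → [o].
/s/ (between /o/ and /o/) occurs between two vowels → [z] by rule 3.
/o/ (between /s/ and /m/) occurs before a nasal consonant → [õ] by rule 4.
/u/ — between /k/ and /f/; rule 4 does not apply here → [u].
/f/ (between /u/ and /f/): rule 3 targets it, but not between two vowels → unchanged [f].
/f/ — between /f/ and /e/; rule 3 does not apply here → [f].
/e/ (word-final) is in the target of rule 4 but the environment (before a nasal consonant) is not met → [e].

[ˈozõmkuffe]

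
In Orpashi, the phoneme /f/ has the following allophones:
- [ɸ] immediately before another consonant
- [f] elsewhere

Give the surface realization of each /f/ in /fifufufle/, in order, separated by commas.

Occurrence 1 (position 1): no conditioning environment matches → elsewhere allophone [f].
Occurrence 2 (position 3): no conditioning environment matches → elsewhere allophone [f].
Occurrence 3 (position 5): no conditioning environment matches → elsewhere allophone [f].
Occurrence 4 (position 7): immediately before another consonant → [ɸ].

[f], [f], [f], [ɸ]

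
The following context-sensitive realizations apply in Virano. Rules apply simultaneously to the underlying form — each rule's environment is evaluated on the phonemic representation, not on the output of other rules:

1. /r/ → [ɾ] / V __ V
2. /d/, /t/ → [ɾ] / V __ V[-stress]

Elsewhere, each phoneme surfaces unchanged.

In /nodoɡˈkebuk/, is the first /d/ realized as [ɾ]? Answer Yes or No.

/d/ (between /o/ and /o/) occurs between a vowel and a following unstressed vowel → [ɾ] by rule 2.
The actual realization is [ɾ], which matches [ɾ].

Yes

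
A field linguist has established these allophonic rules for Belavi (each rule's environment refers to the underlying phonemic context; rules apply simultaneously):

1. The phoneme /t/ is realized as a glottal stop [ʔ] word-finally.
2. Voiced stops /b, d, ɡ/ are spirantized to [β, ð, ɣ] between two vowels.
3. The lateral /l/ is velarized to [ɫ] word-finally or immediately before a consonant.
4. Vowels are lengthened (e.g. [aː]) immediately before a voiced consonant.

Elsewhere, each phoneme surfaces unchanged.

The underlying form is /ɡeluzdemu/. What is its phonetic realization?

[ɡeːluːzdeːmu]

/ɡ/ (word-initial) fails the environment for rule 2, so it stays [ɡ].
/e/ (between /ɡ/ and /l/) occurs before a voiced consonant → [eː] by rule 4.
/l/ (between /e/ and /u/) is in the target of rule 3 but the environment (word-finally or immediately before a consonant) is not met → [l].
Rule 4 applies to /u/ (between /l/ and /z/: before a voiced consonant) → [uː].
/z/ — not in any rule's target class → [z].
/d/ (between /z/ and /e/) is in the target of rule 2 but the environment (between two vowels) is not met → [d].
/e/ meets the environment for rule 4 (before a voiced consonant) → [eː].
/m/ — not in any rule's target class → [m].
/u/ (word-final) is in the target of rule 4 but the environment (before a voiced consonant) is not met → [u].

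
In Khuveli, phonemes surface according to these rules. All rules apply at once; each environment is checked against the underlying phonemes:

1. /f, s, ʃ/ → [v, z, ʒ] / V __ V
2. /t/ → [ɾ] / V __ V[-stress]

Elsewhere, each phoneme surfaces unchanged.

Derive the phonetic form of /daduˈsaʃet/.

/d/ stays [d].
/a/ (between /d/ and /d/): no rule targets it → [a].
/d/ (between /a/ and /u/) is unaffected → [d].
/u/ (between /d/ and /s/): no rule targets it → [u].
/s/ (between /u/ and /a/): between two vowels, so rule 1 applies → [z].
/a/ (between /s/ and /ʃ/) is unaffected → [a].
/ʃ/ (between /a/ and /e/): between two vowels, so rule 1 applies → [ʒ].
/e/ (between /ʃ/ and /t/): no rule targets it → [e].
/t/ — word-final; rule 2 does not apply here → [t].

[daduˈzaʒet]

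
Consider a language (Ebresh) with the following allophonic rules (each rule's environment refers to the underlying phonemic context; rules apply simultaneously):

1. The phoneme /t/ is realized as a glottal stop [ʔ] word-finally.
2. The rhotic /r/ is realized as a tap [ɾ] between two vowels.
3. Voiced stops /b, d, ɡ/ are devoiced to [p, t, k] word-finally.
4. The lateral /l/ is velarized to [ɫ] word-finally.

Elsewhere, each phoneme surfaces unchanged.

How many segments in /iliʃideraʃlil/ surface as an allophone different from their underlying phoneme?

Segments that undergo a rule: /r/ → [ɾ] (rule 2); /l/ → [ɫ] (rule 4).
All other segments surface unchanged.

2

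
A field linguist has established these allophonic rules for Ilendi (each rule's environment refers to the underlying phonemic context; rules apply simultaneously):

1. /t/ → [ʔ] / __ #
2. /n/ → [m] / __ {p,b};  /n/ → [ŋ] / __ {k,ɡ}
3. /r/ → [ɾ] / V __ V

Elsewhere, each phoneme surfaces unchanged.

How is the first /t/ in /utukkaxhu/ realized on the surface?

[t]

/t/ (between /u/ and /u/): rule 1 targets it, but not word-finally → unchanged [t].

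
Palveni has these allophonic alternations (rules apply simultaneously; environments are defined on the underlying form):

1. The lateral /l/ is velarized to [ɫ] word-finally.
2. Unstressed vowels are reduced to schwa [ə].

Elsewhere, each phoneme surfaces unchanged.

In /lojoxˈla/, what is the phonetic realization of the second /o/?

[ə]

/o/ (between /j/ and /x/): in an unstressed syllable, so rule 2 applies → [ə].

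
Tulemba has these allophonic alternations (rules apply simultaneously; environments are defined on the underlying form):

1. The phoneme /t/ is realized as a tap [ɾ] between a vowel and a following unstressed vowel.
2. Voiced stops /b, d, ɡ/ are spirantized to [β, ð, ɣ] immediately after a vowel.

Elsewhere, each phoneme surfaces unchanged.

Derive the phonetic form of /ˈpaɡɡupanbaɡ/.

[ˈpaɣɡupanbaɣ]

/p/ stays [p].
/a/ stays [a].
Rule 2 applies to /ɡ/ (between /a/ and /ɡ/: immediately after a vowel) → [ɣ].
/ɡ/ — between /ɡ/ and /u/; rule 2 does not apply here → [ɡ].
/u/ (between /ɡ/ and /p/) is unaffected → [u].
/p/ (between /u/ and /a/) is unaffected → [p].
/a/ — not in any rule's target class → [a].
/n/ stays [n].
/b/ (between /n/ and /a/) is in the target of rule 2 but the environment (immediately after a vowel) is not met → [b].
/a/ — not in any rule's target class → [a].
/ɡ/ (word-final): immediately after a vowel, so rule 2 applies → [ɣ].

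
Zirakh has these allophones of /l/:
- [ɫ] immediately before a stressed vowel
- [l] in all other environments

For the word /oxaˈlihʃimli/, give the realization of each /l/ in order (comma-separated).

[ɫ], [l]

Occurrence 1 (position 4): immediately before a stressed vowel → [ɫ].
Occurrence 2 (position 10): no conditioning environment matches → elsewhere allophone [l].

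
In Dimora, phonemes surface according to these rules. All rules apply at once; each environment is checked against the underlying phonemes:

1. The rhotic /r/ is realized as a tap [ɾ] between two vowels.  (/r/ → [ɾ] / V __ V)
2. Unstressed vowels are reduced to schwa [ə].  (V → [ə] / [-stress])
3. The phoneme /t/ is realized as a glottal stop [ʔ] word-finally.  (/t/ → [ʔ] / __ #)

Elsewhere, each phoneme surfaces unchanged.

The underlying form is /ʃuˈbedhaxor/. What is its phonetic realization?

[ʃəˈbedhəxər]

/u/ — between /ʃ/ and /b/, in an unstressed syllable — surfaces as [ə] (rule 2).
/e/ — between /b/ and /d/; rule 2 does not apply here → [e].
/a/ (between /h/ and /x/) occurs in an unstressed syllable → [ə] by rule 2.
Rule 2 applies to /o/ (between /x/ and /r/: in an unstressed syllable) → [ə].
/r/ (word-final) is in the target of rule 1 but the environment (between two vowels) is not met → [r].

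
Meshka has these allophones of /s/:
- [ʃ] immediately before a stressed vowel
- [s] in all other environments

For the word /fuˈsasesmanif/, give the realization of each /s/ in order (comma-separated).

[ʃ], [s], [s]

Occurrence 1 (position 3): immediately before a stressed vowel → [ʃ].
Occurrence 2 (position 5): no conditioning environment matches → elsewhere allophone [s].
Occurrence 3 (position 7): no conditioning environment matches → elsewhere allophone [s].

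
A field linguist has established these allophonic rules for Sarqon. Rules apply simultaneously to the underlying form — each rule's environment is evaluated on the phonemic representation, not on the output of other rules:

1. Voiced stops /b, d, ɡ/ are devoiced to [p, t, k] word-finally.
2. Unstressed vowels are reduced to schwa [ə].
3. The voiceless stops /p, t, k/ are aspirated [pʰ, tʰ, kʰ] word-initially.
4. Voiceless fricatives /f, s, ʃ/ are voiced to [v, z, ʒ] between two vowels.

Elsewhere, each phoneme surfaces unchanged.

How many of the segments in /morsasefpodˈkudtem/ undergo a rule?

Segments that undergo a rule: /o/ → [ə] (rule 2); /a/ → [ə] (rule 2); /s/ → [z] (rule 4); /e/ → [ə] (rule 2); /o/ → [ə] (rule 2); /e/ → [ə] (rule 2).
All other segments surface unchanged.

6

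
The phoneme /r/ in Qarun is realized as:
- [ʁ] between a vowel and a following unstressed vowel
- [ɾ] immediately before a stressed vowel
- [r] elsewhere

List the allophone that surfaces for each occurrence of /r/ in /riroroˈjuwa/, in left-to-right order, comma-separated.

[r], [ʁ], [ʁ]

Occurrence 1 (position 1): no conditioning environment matches → elsewhere allophone [r].
Occurrence 2 (position 3): between a vowel and a following unstressed vowel → [ʁ].
Occurrence 3 (position 5): between a vowel and a following unstressed vowel → [ʁ].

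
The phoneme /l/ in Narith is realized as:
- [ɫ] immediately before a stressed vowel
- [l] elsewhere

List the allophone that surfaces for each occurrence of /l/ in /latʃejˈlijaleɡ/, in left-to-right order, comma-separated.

[l], [ɫ], [l]

Occurrence 1 (position 1): no conditioning environment matches → elsewhere allophone [l].
Occurrence 2 (position 7): immediately before a stressed vowel → [ɫ].
Occurrence 3 (position 11): no conditioning environment matches → elsewhere allophone [l].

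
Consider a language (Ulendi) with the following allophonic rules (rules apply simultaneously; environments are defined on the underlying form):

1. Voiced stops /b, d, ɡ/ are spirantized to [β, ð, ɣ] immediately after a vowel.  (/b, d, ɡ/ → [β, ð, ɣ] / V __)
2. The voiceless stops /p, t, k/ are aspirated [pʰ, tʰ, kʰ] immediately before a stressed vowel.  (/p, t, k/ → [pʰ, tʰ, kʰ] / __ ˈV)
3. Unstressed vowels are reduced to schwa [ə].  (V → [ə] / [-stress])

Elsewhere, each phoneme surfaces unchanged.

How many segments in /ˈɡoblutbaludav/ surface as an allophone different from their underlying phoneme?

6

Segments that undergo a rule: /b/ → [β] (rule 1); /u/ → [ə] (rule 3); /a/ → [ə] (rule 3); /u/ → [ə] (rule 3); /d/ → [ð] (rule 1); /a/ → [ə] (rule 3).
All other segments surface unchanged.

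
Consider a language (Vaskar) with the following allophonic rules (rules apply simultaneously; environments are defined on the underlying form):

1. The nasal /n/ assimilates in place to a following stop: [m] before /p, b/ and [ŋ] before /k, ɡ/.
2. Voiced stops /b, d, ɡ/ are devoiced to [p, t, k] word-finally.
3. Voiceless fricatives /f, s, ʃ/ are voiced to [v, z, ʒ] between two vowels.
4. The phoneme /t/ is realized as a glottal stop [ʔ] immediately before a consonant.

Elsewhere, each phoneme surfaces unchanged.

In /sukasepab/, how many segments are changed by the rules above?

2

Segments that undergo a rule: /s/ → [z] (rule 3); /b/ → [p] (rule 2).
All other segments surface unchanged.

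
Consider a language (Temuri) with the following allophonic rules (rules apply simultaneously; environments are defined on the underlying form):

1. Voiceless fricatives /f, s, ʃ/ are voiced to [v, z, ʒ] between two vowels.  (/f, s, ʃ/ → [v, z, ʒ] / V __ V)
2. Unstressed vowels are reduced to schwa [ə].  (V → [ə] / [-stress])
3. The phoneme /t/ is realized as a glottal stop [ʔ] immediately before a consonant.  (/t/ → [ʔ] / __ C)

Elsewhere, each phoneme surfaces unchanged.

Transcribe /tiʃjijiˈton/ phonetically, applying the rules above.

[təʃjəjəˈton]

/t/ — word-initial; rule 3 does not apply here → [t].
/i/ — between /t/ and /ʃ/, in an unstressed syllable — surfaces as [ə] (rule 2).
/ʃ/ — between /i/ and /j/; rule 1 does not apply here → [ʃ].
/j/ (between /ʃ/ and /i/) is unaffected → [j].
/i/ meets the environment for rule 2 (in an unstressed syllable) → [ə].
/j/ stays [j].
/i/ (between /j/ and /t/) occurs in an unstressed syllable → [ə] by rule 2.
/t/ (between /i/ and /o/): rule 3 targets it, but not immediately before a consonant → unchanged [t].
/o/ — between /t/ and /n/; rule 2 does not apply here → [o].
/n/ (word-final): no rule targets it → [n].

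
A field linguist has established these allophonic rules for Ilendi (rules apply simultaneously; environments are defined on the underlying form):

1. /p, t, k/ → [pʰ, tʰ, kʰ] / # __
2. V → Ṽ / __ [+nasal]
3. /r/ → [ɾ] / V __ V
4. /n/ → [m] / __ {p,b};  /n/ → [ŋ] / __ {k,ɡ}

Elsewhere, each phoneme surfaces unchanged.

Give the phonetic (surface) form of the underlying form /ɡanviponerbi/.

[ɡãnvipõnerbi]

/ɡ/ (word-initial) is unaffected → [ɡ].
/a/ — between /ɡ/ and /n/, before a nasal consonant — surfaces as [ã] (rule 2).
/n/ (between /a/ and /v/) is in the target of rule 4 but the environment (before a labial or velar stop) is not met → [n].
/v/ — not in any rule's target class → [v].
/i/ (between /v/ and /p/) fails the environment for rule 2, so it stays [i].
/p/ (between /i/ and /o/) is in the target of rule 1 but the environment (word-initially) is not met → [p].
/o/ (between /p/ and /n/) occurs before a nasal consonant → [õ] by rule 2.
/n/ — between /o/ and /e/; rule 4 does not apply here → [n].
/e/ (between /n/ and /r/) is in the target of rule 2 but the environment (before a nasal consonant) is not met → [e].
/r/ (between /e/ and /b/) fails the environment for rule 3, so it stays [r].
/b/ stays [b].
/i/ (word-final) is in the target of rule 2 but the environment (before a nasal consonant) is not met → [i].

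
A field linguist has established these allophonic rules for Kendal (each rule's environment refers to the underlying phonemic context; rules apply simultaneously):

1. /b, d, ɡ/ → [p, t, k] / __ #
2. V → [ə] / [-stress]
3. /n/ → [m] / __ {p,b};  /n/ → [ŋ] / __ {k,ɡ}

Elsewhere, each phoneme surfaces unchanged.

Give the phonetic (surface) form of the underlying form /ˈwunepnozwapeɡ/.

[ˈwunəpnəzwəpək]

/u/ (between /w/ and /n/) is in the target of rule 2 but the environment (in an unstressed syllable) is not met → [u].
/n/ (between /u/ and /e/) fails the environment for rule 3, so it stays [n].
/e/ — between /n/ and /p/, in an unstressed syllable — surfaces as [ə] (rule 2).
/n/ — between /p/ and /o/; rule 3 does not apply here → [n].
Rule 2 applies to /o/ (between /n/ and /z/: in an unstressed syllable) → [ə].
/a/ (between /w/ and /p/) occurs in an unstressed syllable → [ə] by rule 2.
/e/ (between /p/ and /ɡ/): in an unstressed syllable, so rule 2 applies → [ə].
Rule 1 applies to /ɡ/ (word-final: word-finally) → [k].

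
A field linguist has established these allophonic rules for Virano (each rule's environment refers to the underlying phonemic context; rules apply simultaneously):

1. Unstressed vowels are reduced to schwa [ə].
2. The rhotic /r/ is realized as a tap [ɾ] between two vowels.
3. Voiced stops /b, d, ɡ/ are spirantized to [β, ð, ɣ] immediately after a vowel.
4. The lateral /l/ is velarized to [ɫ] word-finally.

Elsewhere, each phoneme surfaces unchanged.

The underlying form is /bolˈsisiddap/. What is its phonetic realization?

/b/ (word-initial): rule 3 targets it, but not immediately after a vowel → unchanged [b].
/o/ — between /b/ and /l/, in an unstressed syllable — surfaces as [ə] (rule 1).
/l/ (between /o/ and /s/) fails the environment for rule 4, so it stays [l].
/s/ — not in any rule's target class → [s].
/i/ (between /s/ and /s/): rule 1 targets it, but not in an unstressed syllable → unchanged [i].
/s/ stays [s].
/i/ — between /s/ and /d/, in an unstressed syllable — surfaces as [ə] (rule 1).
Rule 3 applies to /d/ (between /i/ and /d/: immediately after a vowel) → [ð].
/d/ (between /d/ and /a/) fails the environment for rule 3, so it stays [d].
/a/ — between /d/ and /p/, in an unstressed syllable — surfaces as [ə] (rule 1).
/p/ stays [p].

[bəlˈsisəðdəp]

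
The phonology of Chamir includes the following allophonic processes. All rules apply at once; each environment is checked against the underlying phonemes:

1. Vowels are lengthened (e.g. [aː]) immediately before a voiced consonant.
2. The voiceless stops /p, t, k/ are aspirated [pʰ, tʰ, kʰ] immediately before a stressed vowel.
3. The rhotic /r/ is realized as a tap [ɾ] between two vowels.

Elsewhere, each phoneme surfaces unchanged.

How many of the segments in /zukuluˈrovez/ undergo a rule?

Segments that undergo a rule: /u/ → [uː] (rule 1); /u/ → [uː] (rule 1); /r/ → [ɾ] (rule 3); /o/ → [oː] (rule 1); /e/ → [eː] (rule 1).
All other segments surface unchanged.

5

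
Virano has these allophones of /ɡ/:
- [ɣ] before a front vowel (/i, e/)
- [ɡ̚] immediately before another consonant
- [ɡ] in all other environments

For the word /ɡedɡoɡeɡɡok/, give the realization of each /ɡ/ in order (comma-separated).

Occurrence 1 (position 1): before a front vowel (/i, e/) → [ɣ].
Occurrence 2 (position 4): no conditioning environment matches → elsewhere allophone [ɡ].
Occurrence 3 (position 6): before a front vowel (/i, e/) → [ɣ].
Occurrence 4 (position 8): immediately before another consonant → [ɡ̚].
Occurrence 5 (position 9): no conditioning environment matches → elsewhere allophone [ɡ].

[ɣ], [ɡ], [ɣ], [ɡ̚], [ɡ]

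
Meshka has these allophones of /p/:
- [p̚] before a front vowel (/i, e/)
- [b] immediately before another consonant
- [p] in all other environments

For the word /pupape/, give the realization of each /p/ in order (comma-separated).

Occurrence 1 (position 1): no conditioning environment matches → elsewhere allophone [p].
Occurrence 2 (position 3): no conditioning environment matches → elsewhere allophone [p].
Occurrence 3 (position 5): before a front vowel (/i, e/) → [p̚].

[p], [p], [p̚]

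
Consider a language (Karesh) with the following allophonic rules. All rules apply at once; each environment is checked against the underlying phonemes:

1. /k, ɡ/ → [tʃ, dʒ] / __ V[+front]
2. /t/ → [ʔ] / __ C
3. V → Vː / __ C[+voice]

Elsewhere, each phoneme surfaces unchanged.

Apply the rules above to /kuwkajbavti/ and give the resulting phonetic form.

/k/ (word-initial) fails the environment for rule 1, so it stays [k].
/u/ meets the environment for rule 3 (before a voiced consonant) → [uː].
/w/ (between /u/ and /k/) is unaffected → [w].
/k/ (between /w/ and /a/) fails the environment for rule 1, so it stays [k].
/a/ (between /k/ and /j/) occurs before a voiced consonant → [aː] by rule 3.
/j/ (between /a/ and /b/) is unaffected → [j].
/b/ (between /j/ and /a/) is unaffected → [b].
/a/ (between /b/ and /v/) occurs before a voiced consonant → [aː] by rule 3.
/v/ (between /a/ and /t/) is unaffected → [v].
/t/ (between /v/ and /i/): rule 2 targets it, but not immediately before a consonant → unchanged [t].
/i/ (word-final): rule 3 targets it, but not before a voiced consonant → unchanged [i].

[kuːwkaːjbaːvti]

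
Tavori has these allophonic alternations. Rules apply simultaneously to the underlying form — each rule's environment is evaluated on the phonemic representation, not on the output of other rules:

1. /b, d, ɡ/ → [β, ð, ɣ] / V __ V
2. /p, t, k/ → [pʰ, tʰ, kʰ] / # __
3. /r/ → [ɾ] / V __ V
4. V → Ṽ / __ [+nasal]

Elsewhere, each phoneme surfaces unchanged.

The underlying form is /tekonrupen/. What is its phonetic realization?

/t/ (word-initial) occurs word-initially → [tʰ] by rule 2.
/e/ — between /t/ and /k/; rule 4 does not apply here → [e].
/k/ (between /e/ and /o/): rule 2 targets it, but not word-initially → unchanged [k].
/o/ (between /k/ and /n/) occurs before a nasal consonant → [õ] by rule 4.
/n/ (between /o/ and /r/) is unaffected → [n].
/r/ — between /n/ and /u/; rule 3 does not apply here → [r].
/u/ — between /r/ and /p/; rule 4 does not apply here → [u].
/p/ (between /u/ and /e/) is in the target of rule 2 but the environment (word-initially) is not met → [p].
/e/ meets the environment for rule 4 (before a nasal consonant) → [ẽ].
/n/ — not in any rule's target class → [n].

[tʰekõnrupẽn]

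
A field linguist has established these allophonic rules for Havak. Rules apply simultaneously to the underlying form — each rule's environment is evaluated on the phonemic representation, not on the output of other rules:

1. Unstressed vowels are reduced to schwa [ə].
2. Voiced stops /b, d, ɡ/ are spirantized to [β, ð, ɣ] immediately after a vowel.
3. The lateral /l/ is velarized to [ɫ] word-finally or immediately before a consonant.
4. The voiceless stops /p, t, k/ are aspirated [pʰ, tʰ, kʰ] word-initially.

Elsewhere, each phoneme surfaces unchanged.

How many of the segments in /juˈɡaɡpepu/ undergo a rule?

5

Segments that undergo a rule: /u/ → [ə] (rule 1); /ɡ/ → [ɣ] (rule 2); /ɡ/ → [ɣ] (rule 2); /e/ → [ə] (rule 1); /u/ → [ə] (rule 1).
All other segments surface unchanged.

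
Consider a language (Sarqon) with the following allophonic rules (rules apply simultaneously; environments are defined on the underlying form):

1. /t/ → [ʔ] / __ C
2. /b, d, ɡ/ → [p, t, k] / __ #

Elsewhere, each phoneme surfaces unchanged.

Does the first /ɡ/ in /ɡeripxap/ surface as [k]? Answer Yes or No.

/ɡ/ (word-initial): rule 2 targets it, but not word-finally → unchanged [ɡ].
The actual realization is [ɡ], not [k].

No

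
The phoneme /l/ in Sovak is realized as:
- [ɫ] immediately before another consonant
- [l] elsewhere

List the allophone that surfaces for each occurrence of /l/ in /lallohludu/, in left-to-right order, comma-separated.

[l], [ɫ], [l], [l]

Occurrence 1 (position 1): no conditioning environment matches → elsewhere allophone [l].
Occurrence 2 (position 3): immediately before another consonant → [ɫ].
Occurrence 3 (position 4): no conditioning environment matches → elsewhere allophone [l].
Occurrence 4 (position 7): no conditioning environment matches → elsewhere allophone [l].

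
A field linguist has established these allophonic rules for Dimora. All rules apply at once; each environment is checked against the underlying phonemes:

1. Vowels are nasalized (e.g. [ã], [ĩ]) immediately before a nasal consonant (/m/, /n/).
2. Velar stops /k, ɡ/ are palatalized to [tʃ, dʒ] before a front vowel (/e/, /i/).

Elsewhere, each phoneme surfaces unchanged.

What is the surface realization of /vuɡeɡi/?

/v/ stays [v].
/u/ (between /v/ and /ɡ/) is in the target of rule 1 but the environment (before a nasal consonant) is not met → [u].
/ɡ/ (between /u/ and /e/) occurs before a front vowel → [dʒ] by rule 2.
/e/ (between /ɡ/ and /ɡ/) fails the environment for rule 1, so it stays [e].
/ɡ/ (between /e/ and /i/) occurs before a front vowel → [dʒ] by rule 2.
/i/ (word-final) is in the target of rule 1 but the environment (before a nasal consonant) is not met → [i].

[vudʒedʒi]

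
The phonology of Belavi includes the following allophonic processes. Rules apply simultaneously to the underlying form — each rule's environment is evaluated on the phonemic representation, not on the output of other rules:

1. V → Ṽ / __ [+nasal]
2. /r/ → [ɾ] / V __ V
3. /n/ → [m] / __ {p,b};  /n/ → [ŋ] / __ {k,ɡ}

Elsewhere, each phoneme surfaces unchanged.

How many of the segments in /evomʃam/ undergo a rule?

Segments that undergo a rule: /o/ → [õ] (rule 1); /a/ → [ã] (rule 1).
All other segments surface unchanged.

2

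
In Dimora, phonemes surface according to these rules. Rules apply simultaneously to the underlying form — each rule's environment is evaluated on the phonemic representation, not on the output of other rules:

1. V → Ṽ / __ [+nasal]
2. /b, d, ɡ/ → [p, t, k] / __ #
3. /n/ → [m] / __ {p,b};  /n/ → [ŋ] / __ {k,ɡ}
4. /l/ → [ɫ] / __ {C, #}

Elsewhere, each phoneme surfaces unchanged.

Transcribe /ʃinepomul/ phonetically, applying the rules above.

[ʃĩnepõmuɫ]

/ʃ/ (word-initial): no rule targets it → [ʃ].
/i/ (between /ʃ/ and /n/) occurs before a nasal consonant → [ĩ] by rule 1.
/n/ (between /i/ and /e/) is in the target of rule 3 but the environment (before a labial or velar stop) is not met → [n].
/e/ (between /n/ and /p/): rule 1 targets it, but not before a nasal consonant → unchanged [e].
/p/ stays [p].
/o/ meets the environment for rule 1 (before a nasal consonant) → [õ].
/m/ (between /o/ and /u/): no rule targets it → [m].
/u/ (between /m/ and /l/): rule 1 targets it, but not before a nasal consonant → unchanged [u].
/l/ (word-final): word-finally or immediately before a consonant, so rule 4 applies → [ɫ].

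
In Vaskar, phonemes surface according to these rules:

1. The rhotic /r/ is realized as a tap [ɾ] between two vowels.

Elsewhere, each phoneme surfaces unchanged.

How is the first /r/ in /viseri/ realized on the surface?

[ɾ]

/r/ (between /e/ and /i/): between two vowels, so rule 1 applies → [ɾ].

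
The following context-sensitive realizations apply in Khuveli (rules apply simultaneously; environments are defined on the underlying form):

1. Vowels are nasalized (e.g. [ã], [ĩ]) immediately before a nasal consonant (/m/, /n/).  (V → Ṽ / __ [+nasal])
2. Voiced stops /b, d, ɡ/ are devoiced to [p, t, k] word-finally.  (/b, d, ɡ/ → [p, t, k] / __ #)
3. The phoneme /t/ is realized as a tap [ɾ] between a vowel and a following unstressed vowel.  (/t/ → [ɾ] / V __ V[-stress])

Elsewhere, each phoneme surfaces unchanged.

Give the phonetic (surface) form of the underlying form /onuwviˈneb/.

Rule 1 applies to /o/ (word-initial: before a nasal consonant) → [õ].
/n/ (between /o/ and /u/) is unaffected → [n].
/u/ — between /n/ and /w/; rule 1 does not apply here → [u].
/w/ — not in any rule's target class → [w].
/v/ stays [v].
Rule 1 applies to /i/ (between /v/ and /n/: before a nasal consonant) → [ĩ].
/n/ — not in any rule's target class → [n].
/e/ (between /n/ and /b/): rule 1 targets it, but not before a nasal consonant → unchanged [e].
/b/ — word-final, word-finally — surfaces as [p] (rule 2).

[õnuwvĩˈnep]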